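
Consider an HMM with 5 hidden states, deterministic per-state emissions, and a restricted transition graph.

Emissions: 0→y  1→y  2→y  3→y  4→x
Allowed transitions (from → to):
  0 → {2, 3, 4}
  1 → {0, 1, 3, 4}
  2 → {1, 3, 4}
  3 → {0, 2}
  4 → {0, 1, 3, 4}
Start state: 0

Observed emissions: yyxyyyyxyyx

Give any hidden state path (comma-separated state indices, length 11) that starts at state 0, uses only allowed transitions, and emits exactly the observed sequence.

0,2,4,3,2,1,1,4,3,2,4

  t0 'y' -> {0,1,2,3}, take 0 (start)
  t1 'y' -> {0,1,2,3}, take 2 (0->2 ok)
  t2 'x' -> {4}, take 4 (2->4 ok)
  t3 'y' -> {0,1,2,3}, take 3 (4->3 ok)
  t4 'y' -> {0,1,2,3}, take 2 (3->2 ok)
  t5 'y' -> {0,1,2,3}, take 1 (2->1 ok)
  t6 'y' -> {0,1,2,3}, take 1 (1->1 ok)
  t7 'x' -> {4}, take 4 (1->4 ok)
  t8 'y' -> {0,1,2,3}, take 3 (4->3 ok)
  t9 'y' -> {0,1,2,3}, take 2 (3->2 ok)
  t10 'x' -> {4}, take 4 (2->4 ok)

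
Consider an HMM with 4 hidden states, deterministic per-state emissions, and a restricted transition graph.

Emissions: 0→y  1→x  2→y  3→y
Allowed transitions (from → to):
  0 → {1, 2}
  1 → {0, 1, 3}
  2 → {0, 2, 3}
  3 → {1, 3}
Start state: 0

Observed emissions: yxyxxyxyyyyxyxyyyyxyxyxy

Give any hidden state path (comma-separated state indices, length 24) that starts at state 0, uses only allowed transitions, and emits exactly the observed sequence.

  t0 'y' -> {0,2,3}, take 0 (start)
  t1 'x' -> {1}, take 1 (0->1 ok)
  t2 'y' -> {0,2,3}, take 0 (1->0 ok)
  t3 'x' -> {1}, take 1 (0->1 ok)
  t4 'x' -> {1}, take 1 (1->1 ok)
  t5 'y' -> {0,2,3}, take 0 (1->0 ok)
  t6 'x' -> {1}, take 1 (0->1 ok)
  t7 'y' -> {0,2,3}, take 3 (1->3 ok)
  t8 'y' -> {0,2,3}, take 3 (3->3 ok)
  t9 'y' -> {0,2,3}, take 3 (3->3 ok)
  t10 'y' -> {0,2,3}, take 3 (3->3 ok)
  t11 'x' -> {1}, take 1 (3->1 ok)
  t12 'y' -> {0,2,3}, take 3 (1->3 ok)
  t13 'x' -> {1}, take 1 (3->1 ok)
  t14 'y' -> {0,2,3}, take 3 (1->3 ok)
  t15 'y' -> {0,2,3}, take 3 (3->3 ok)
  t16 'y' -> {0,2,3}, take 3 (3->3 ok)
  t17 'y' -> {0,2,3}, take 3 (3->3 ok)
  t18 'x' -> {1}, take 1 (3->1 ok)
  t19 'y' -> {0,2,3}, take 3 (1->3 ok)
  t20 'x' -> {1}, take 1 (3->1 ok)
  t21 'y' -> {0,2,3}, take 3 (1->3 ok)
  t22 'x' -> {1}, take 1 (3->1 ok)
  t23 'y' -> {0,2,3}, take 0 (1->0 ok)

0,1,0,1,1,0,1,3,3,3,3,1,3,1,3,3,3,3,1,3,1,3,1,0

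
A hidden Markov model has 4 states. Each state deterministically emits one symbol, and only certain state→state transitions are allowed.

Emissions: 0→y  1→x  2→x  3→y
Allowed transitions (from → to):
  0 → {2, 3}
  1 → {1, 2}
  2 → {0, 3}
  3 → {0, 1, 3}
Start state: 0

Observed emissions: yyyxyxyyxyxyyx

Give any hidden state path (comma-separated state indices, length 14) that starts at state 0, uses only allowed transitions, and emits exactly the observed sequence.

0,3,0,2,0,2,3,0,2,0,2,0,3,1

  [0] y  {0,3}  => 0  start
  [1] y  {0,3}  => 3  0->3 ok
  [2] y  {0,3}  => 0  3->0 ok
  [3] x  {1,2}  => 2  0->2 ok
  [4] y  {0,3}  => 0  2->0 ok
  [5] x  {1,2}  => 2  0->2 ok
  [6] y  {0,3}  => 3  2->3 ok
  [7] y  {0,3}  => 0  3->0 ok
  [8] x  {1,2}  => 2  0->2 ok
  [9] y  {0,3}  => 0  2->0 ok
  [10] x  {1,2}  => 2  0->2 ok
  [11] y  {0,3}  => 0  2->0 ok
  [12] y  {0,3}  => 3  0->3 ok
  [13] x  {1,2}  => 1  3->1 ok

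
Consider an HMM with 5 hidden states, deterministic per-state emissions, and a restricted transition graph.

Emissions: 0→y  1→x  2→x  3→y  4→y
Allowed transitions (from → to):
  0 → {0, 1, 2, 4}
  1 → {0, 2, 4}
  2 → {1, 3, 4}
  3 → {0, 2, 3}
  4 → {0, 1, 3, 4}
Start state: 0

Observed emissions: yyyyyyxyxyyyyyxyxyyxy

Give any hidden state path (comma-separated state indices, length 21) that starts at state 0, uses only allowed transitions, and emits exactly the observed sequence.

  0: obs=y cand={0,3,4} pick 0 [start]
  1: obs=y cand={0,3,4} pick 0 [0->0 ok]
  2: obs=y cand={0,3,4} pick 0 [0->0 ok]
  3: obs=y cand={0,3,4} pick 4 [0->4 ok]
  4: obs=y cand={0,3,4} pick 3 [4->3 ok]
  5: obs=y cand={0,3,4} pick 0 [3->0 ok]
  6: obs=x cand={1,2} pick 1 [0->1 ok]
  7: obs=y cand={0,3,4} pick 0 [1->0 ok]
  8: obs=x cand={1,2} pick 2 [0->2 ok]
  9: obs=y cand={0,3,4} pick 4 [2->4 ok]
  10: obs=y cand={0,3,4} pick 0 [4->0 ok]
  11: obs=y cand={0,3,4} pick 4 [0->4 ok]
  12: obs=y cand={0,3,4} pick 3 [4->3 ok]
  13: obs=y cand={0,3,4} pick 0 [3->0 ok]
  14: obs=x cand={1,2} pick 1 [0->1 ok]
  15: obs=y cand={0,3,4} pick 0 [1->0 ok]
  16: obs=x cand={1,2} pick 2 [0->2 ok]
  17: obs=y cand={0,3,4} pick 3 [2->3 ok]
  18: obs=y cand={0,3,4} pick 3 [3->3 ok]
  19: obs=x cand={1,2} pick 2 [3->2 ok]
  20: obs=y cand={0,3,4} pick 3 [2->3 ok]

0,0,0,4,3,0,1,0,2,4,0,4,3,0,1,0,2,3,3,2,3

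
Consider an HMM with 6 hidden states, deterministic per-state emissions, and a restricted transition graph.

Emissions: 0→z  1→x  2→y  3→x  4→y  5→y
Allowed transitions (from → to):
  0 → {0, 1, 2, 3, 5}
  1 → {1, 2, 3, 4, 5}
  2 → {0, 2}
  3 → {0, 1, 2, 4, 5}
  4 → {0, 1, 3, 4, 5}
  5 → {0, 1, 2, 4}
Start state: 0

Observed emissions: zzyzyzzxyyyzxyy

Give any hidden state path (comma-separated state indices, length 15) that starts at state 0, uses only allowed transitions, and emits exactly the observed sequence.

0,0,2,0,2,0,0,3,4,5,2,0,1,5,2

  pos 0: z in {0}, choose 0; start
  pos 1: z in {0}, choose 0; 0->0 ok
  pos 2: y in {2,4,5}, choose 2; 0->2 ok
  pos 3: z in {0}, choose 0; 2->0 ok
  pos 4: y in {2,4,5}, choose 2; 0->2 ok
  pos 5: z in {0}, choose 0; 2->0 ok
  pos 6: z in {0}, choose 0; 0->0 ok
  pos 7: x in {1,3}, choose 3; 0->3 ok
  pos 8: y in {2,4,5}, choose 4; 3->4 ok
  pos 9: y in {2,4,5}, choose 5; 4->5 ok
  pos 10: y in {2,4,5}, choose 2; 5->2 ok
  pos 11: z in {0}, choose 0; 2->0 ok
  pos 12: x in {1,3}, choose 1; 0->1 ok
  pos 13: y in {2,4,5}, choose 5; 1->5 ok
  pos 14: y in {2,4,5}, choose 2; 5->2 ok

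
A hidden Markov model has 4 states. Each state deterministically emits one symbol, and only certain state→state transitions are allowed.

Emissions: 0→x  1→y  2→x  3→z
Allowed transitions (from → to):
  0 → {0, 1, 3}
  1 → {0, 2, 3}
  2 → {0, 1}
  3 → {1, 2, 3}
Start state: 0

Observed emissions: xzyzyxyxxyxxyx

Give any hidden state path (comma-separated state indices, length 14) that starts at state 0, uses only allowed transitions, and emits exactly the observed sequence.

0,3,1,3,1,2,1,0,0,1,2,0,1,2

  0: obs=x cand={0,2} pick 0 [start]
  1: obs=z cand={3} pick 3 [0->3 ok]
  2: obs=y cand={1} pick 1 [3->1 ok]
  3: obs=z cand={3} pick 3 [1->3 ok]
  4: obs=y cand={1} pick 1 [3->1 ok]
  5: obs=x cand={0,2} pick 2 [1->2 ok]
  6: obs=y cand={1} pick 1 [2->1 ok]
  7: obs=x cand={0,2} pick 0 [1->0 ok]
  8: obs=x cand={0,2} pick 0 [0->0 ok]
  9: obs=y cand={1} pick 1 [0->1 ok]
  10: obs=x cand={0,2} pick 2 [1->2 ok]
  11: obs=x cand={0,2} pick 0 [2->0 ok]
  12: obs=y cand={1} pick 1 [0->1 ok]
  13: obs=x cand={0,2} pick 2 [1->2 ok]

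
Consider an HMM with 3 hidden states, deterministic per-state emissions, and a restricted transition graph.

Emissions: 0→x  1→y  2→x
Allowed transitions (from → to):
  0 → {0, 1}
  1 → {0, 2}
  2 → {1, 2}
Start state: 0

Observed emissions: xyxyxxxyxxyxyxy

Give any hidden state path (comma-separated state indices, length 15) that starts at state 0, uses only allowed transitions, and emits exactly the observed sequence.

0,1,2,1,2,2,2,1,0,0,1,2,1,0,1

  0: obs=x cand={0,2} pick 0 [start]
  1: obs=y cand={1} pick 1 [0->1 ok]
  2: obs=x cand={0,2} pick 2 [1->2 ok]
  3: obs=y cand={1} pick 1 [2->1 ok]
  4: obs=x cand={0,2} pick 2 [1->2 ok]
  5: obs=x cand={0,2} pick 2 [2->2 ok]
  6: obs=x cand={0,2} pick 2 [2->2 ok]
  7: obs=y cand={1} pick 1 [2->1 ok]
  8: obs=x cand={0,2} pick 0 [1->0 ok]
  9: obs=x cand={0,2} pick 0 [0->0 ok]
  10: obs=y cand={1} pick 1 [0->1 ok]
  11: obs=x cand={0,2} pick 2 [1->2 ok]
  12: obs=y cand={1} pick 1 [2->1 ok]
  13: obs=x cand={0,2} pick 0 [1->0 ok]
  14: obs=y cand={1} pick 1 [0->1 ok]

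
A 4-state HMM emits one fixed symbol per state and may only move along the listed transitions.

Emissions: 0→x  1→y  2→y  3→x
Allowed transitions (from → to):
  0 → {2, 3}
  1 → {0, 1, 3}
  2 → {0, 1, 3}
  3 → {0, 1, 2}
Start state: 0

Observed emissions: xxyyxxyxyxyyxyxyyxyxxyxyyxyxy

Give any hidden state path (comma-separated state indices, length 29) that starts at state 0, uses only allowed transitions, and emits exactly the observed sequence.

  pos 0: x in {0,3}, choose 0; start
  pos 1: x in {0,3}, choose 3; 0->3 ok
  pos 2: y in {1,2}, choose 2; 3->2 ok
  pos 3: y in {1,2}, choose 1; 2->1 ok
  pos 4: x in {0,3}, choose 0; 1->0 ok
  pos 5: x in {0,3}, choose 3; 0->3 ok
  pos 6: y in {1,2}, choose 2; 3->2 ok
  pos 7: x in {0,3}, choose 3; 2->3 ok
  pos 8: y in {1,2}, choose 1; 3->1 ok
  pos 9: x in {0,3}, choose 3; 1->3 ok
  pos 10: y in {1,2}, choose 2; 3->2 ok
  pos 11: y in {1,2}, choose 1; 2->1 ok
  pos 12: x in {0,3}, choose 3; 1->3 ok
  pos 13: y in {1,2}, choose 1; 3->1 ok
  pos 14: x in {0,3}, choose 0; 1->0 ok
  pos 15: y in {1,2}, choose 2; 0->2 ok
  pos 16: y in {1,2}, choose 1; 2->1 ok
  pos 17: x in {0,3}, choose 0; 1->0 ok
  pos 18: y in {1,2}, choose 2; 0->2 ok
  pos 19: x in {0,3}, choose 3; 2->3 ok
  pos 20: x in {0,3}, choose 0; 3->0 ok
  pos 21: y in {1,2}, choose 2; 0->2 ok
  pos 22: x in {0,3}, choose 3; 2->3 ok
  pos 23: y in {1,2}, choose 2; 3->2 ok
  pos 24: y in {1,2}, choose 1; 2->1 ok
  pos 25: x in {0,3}, choose 3; 1->3 ok
  pos 26: y in {1,2}, choose 1; 3->1 ok
  pos 27: x in {0,3}, choose 0; 1->0 ok
  pos 28: y in {1,2}, choose 2; 0->2 ok

0,3,2,1,0,3,2,3,1,3,2,1,3,1,0,2,1,0,2,3,0,2,3,2,1,3,1,0,2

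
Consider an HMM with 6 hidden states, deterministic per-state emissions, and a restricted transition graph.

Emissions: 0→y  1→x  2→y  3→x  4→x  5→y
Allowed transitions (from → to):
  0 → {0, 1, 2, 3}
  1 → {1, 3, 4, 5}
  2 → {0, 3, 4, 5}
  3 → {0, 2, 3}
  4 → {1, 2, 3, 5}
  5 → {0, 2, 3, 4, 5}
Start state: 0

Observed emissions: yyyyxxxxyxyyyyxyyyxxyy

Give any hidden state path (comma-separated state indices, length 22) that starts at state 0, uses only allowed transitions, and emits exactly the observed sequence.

  pos 0: y in {0,2,5}, choose 0; start
  pos 1: y in {0,2,5}, choose 2; 0->2 ok
  pos 2: y in {0,2,5}, choose 5; 2->5 ok
  pos 3: y in {0,2,5}, choose 5; 5->5 ok
  pos 4: x in {1,3,4}, choose 3; 5->3 ok
  pos 5: x in {1,3,4}, choose 3; 3->3 ok
  pos 6: x in {1,3,4}, choose 3; 3->3 ok
  pos 7: x in {1,3,4}, choose 3; 3->3 ok
  pos 8: y in {0,2,5}, choose 0; 3->0 ok
  pos 9: x in {1,3,4}, choose 3; 0->3 ok
  pos 10: y in {0,2,5}, choose 2; 3->2 ok
  pos 11: y in {0,2,5}, choose 0; 2->0 ok
  pos 12: y in {0,2,5}, choose 0; 0->0 ok
  pos 13: y in {0,2,5}, choose 2; 0->2 ok
  pos 14: x in {1,3,4}, choose 4; 2->4 ok
  pos 15: y in {0,2,5}, choose 2; 4->2 ok
  pos 16: y in {0,2,5}, choose 5; 2->5 ok
  pos 17: y in {0,2,5}, choose 2; 5->2 ok
  pos 18: x in {1,3,4}, choose 4; 2->4 ok
  pos 19: x in {1,3,4}, choose 3; 4->3 ok
  pos 20: y in {0,2,5}, choose 2; 3->2 ok
  pos 21: y in {0,2,5}, choose 5; 2->5 ok

0,2,5,5,3,3,3,3,0,3,2,0,0,2,4,2,5,2,4,3,2,5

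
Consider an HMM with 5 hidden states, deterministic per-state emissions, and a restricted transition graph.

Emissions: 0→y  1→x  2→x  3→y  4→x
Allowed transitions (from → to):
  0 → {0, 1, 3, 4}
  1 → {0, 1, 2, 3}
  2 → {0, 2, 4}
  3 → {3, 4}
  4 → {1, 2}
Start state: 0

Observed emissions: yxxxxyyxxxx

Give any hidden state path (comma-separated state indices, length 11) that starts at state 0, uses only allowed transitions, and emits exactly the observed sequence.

  pos 0: y in {0,3}, choose 0; start
  pos 1: x in {1,2,4}, choose 4; 0->4 ok
  pos 2: x in {1,2,4}, choose 2; 4->2 ok
  pos 3: x in {1,2,4}, choose 4; 2->4 ok
  pos 4: x in {1,2,4}, choose 1; 4->1 ok
  pos 5: y in {0,3}, choose 0; 1->0 ok
  pos 6: y in {0,3}, choose 3; 0->3 ok
  pos 7: x in {1,2,4}, choose 4; 3->4 ok
  pos 8: x in {1,2,4}, choose 2; 4->2 ok
  pos 9: x in {1,2,4}, choose 4; 2->4 ok
  pos 10: x in {1,2,4}, choose 2; 4->2 ok

0,4,2,4,1,0,3,4,2,4,2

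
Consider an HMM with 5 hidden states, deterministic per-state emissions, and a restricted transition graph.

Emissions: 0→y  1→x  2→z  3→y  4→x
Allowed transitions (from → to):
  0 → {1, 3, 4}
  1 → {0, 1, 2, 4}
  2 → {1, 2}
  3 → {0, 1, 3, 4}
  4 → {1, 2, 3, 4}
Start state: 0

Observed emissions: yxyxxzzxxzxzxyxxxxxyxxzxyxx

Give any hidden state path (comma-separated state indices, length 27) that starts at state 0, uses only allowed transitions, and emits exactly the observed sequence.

0,1,0,1,4,2,2,1,1,2,1,2,1,0,4,4,4,1,1,0,1,1,2,1,0,1,4

  t0 'y' -> {0,3}, take 0 (start)
  t1 'x' -> {1,4}, take 1 (0->1 ok)
  t2 'y' -> {0,3}, take 0 (1->0 ok)
  t3 'x' -> {1,4}, take 1 (0->1 ok)
  t4 'x' -> {1,4}, take 4 (1->4 ok)
  t5 'z' -> {2}, take 2 (4->2 ok)
  t6 'z' -> {2}, take 2 (2->2 ok)
  t7 'x' -> {1,4}, take 1 (2->1 ok)
  t8 'x' -> {1,4}, take 1 (1->1 ok)
  t9 'z' -> {2}, take 2 (1->2 ok)
  t10 'x' -> {1,4}, take 1 (2->1 ok)
  t11 'z' -> {2}, take 2 (1->2 ok)
  t12 'x' -> {1,4}, take 1 (2->1 ok)
  t13 'y' -> {0,3}, take 0 (1->0 ok)
  t14 'x' -> {1,4}, take 4 (0->4 ok)
  t15 'x' -> {1,4}, take 4 (4->4 ok)
  t16 'x' -> {1,4}, take 4 (4->4 ok)
  t17 'x' -> {1,4}, take 1 (4->1 ok)
  t18 'x' -> {1,4}, take 1 (1->1 ok)
  t19 'y' -> {0,3}, take 0 (1->0 ok)
  t20 'x' -> {1,4}, take 1 (0->1 ok)
  t21 'x' -> {1,4}, take 1 (1->1 ok)
  t22 'z' -> {2}, take 2 (1->2 ok)
  t23 'x' -> {1,4}, take 1 (2->1 ok)
  t24 'y' -> {0,3}, take 0 (1->0 ok)
  t25 'x' -> {1,4}, take 1 (0->1 ok)
  t26 'x' -> {1,4}, take 4 (1->4 ok)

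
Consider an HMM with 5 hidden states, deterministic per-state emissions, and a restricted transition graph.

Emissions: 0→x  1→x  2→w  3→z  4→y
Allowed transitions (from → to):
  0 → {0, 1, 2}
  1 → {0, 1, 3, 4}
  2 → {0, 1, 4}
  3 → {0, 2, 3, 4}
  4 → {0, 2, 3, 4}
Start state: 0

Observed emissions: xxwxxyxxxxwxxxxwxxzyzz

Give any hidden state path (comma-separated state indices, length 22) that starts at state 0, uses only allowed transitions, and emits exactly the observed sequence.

0,0,2,0,1,4,0,0,1,0,2,1,1,1,0,2,0,1,3,4,3,3

  [0] x  {0,1}  => 0  start
  [1] x  {0,1}  => 0  0->0 ok
  [2] w  {2}  => 2  0->2 ok
  [3] x  {0,1}  => 0  2->0 ok
  [4] x  {0,1}  => 1  0->1 ok
  [5] y  {4}  => 4  1->4 ok
  [6] x  {0,1}  => 0  4->0 ok
  [7] x  {0,1}  => 0  0->0 ok
  [8] x  {0,1}  => 1  0->1 ok
  [9] x  {0,1}  => 0  1->0 ok
  [10] w  {2}  => 2  0->2 ok
  [11] x  {0,1}  => 1  2->1 ok
  [12] x  {0,1}  => 1  1->1 ok
  [13] x  {0,1}  => 1  1->1 ok
  [14] x  {0,1}  => 0  1->0 ok
  [15] w  {2}  => 2  0->2 ok
  [16] x  {0,1}  => 0  2->0 ok
  [17] x  {0,1}  => 1  0->1 ok
  [18] z  {3}  => 3  1->3 ok
  [19] y  {4}  => 4  3->4 ok
  [20] z  {3}  => 3  4->3 ok
  [21] z  {3}  => 3  3->3 ok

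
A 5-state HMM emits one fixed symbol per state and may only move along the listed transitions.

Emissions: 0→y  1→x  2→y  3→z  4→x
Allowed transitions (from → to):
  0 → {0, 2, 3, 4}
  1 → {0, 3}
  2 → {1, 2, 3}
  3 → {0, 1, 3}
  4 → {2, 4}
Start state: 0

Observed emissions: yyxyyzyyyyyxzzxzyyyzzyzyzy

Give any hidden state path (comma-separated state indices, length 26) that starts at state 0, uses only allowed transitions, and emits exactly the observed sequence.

  t0 'y' -> {0,2}, take 0 (start)
  t1 'y' -> {0,2}, take 2 (0->2 ok)
  t2 'x' -> {1,4}, take 1 (2->1 ok)
  t3 'y' -> {0,2}, take 0 (1->0 ok)
  t4 'y' -> {0,2}, take 2 (0->2 ok)
  t5 'z' -> {3}, take 3 (2->3 ok)
  t6 'y' -> {0,2}, take 0 (3->0 ok)
  t7 'y' -> {0,2}, take 0 (0->0 ok)
  t8 'y' -> {0,2}, take 0 (0->0 ok)
  t9 'y' -> {0,2}, take 0 (0->0 ok)
  t10 'y' -> {0,2}, take 2 (0->2 ok)
  t11 'x' -> {1,4}, take 1 (2->1 ok)
  t12 'z' -> {3}, take 3 (1->3 ok)
  t13 'z' -> {3}, take 3 (3->3 ok)
  t14 'x' -> {1,4}, take 1 (3->1 ok)
  t15 'z' -> {3}, take 3 (1->3 ok)
  t16 'y' -> {0,2}, take 0 (3->0 ok)
  t17 'y' -> {0,2}, take 0 (0->0 ok)
  t18 'y' -> {0,2}, take 2 (0->2 ok)
  t19 'z' -> {3}, take 3 (2->3 ok)
  t20 'z' -> {3}, take 3 (3->3 ok)
  t21 'y' -> {0,2}, take 0 (3->0 ok)
  t22 'z' -> {3}, take 3 (0->3 ok)
  t23 'y' -> {0,2}, take 0 (3->0 ok)
  t24 'z' -> {3}, take 3 (0->3 ok)
  t25 'y' -> {0,2}, take 0 (3->0 ok)

0,2,1,0,2,3,0,0,0,0,2,1,3,3,1,3,0,0,2,3,3,0,3,0,3,0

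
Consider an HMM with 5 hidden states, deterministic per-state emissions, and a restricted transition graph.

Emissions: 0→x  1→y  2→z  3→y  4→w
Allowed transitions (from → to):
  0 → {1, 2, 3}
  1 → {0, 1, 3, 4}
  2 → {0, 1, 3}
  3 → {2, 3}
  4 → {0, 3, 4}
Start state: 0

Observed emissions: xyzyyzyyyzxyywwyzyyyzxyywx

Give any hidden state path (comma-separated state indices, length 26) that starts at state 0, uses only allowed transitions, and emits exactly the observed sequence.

0,3,2,1,3,2,3,3,3,2,0,1,1,4,4,3,2,1,3,3,2,0,1,1,4,0

  0: obs=x cand={0} pick 0 [start]
  1: obs=y cand={1,3} pick 3 [0->3 ok]
  2: obs=z cand={2} pick 2 [3->2 ok]
  3: obs=y cand={1,3} pick 1 [2->1 ok]
  4: obs=y cand={1,3} pick 3 [1->3 ok]
  5: obs=z cand={2} pick 2 [3->2 ok]
  6: obs=y cand={1,3} pick 3 [2->3 ok]
  7: obs=y cand={1,3} pick 3 [3->3 ok]
  8: obs=y cand={1,3} pick 3 [3->3 ok]
  9: obs=z cand={2} pick 2 [3->2 ok]
  10: obs=x cand={0} pick 0 [2->0 ok]
  11: obs=y cand={1,3} pick 1 [0->1 ok]
  12: obs=y cand={1,3} pick 1 [1->1 ok]
  13: obs=w cand={4} pick 4 [1->4 ok]
  14: obs=w cand={4} pick 4 [4->4 ok]
  15: obs=y cand={1,3} pick 3 [4->3 ok]
  16: obs=z cand={2} pick 2 [3->2 ok]
  17: obs=y cand={1,3} pick 1 [2->1 ok]
  18: obs=y cand={1,3} pick 3 [1->3 ok]
  19: obs=y cand={1,3} pick 3 [3->3 ok]
  20: obs=z cand={2} pick 2 [3->2 ok]
  21: obs=x cand={0} pick 0 [2->0 ok]
  22: obs=y cand={1,3} pick 1 [0->1 ok]
  23: obs=y cand={1,3} pick 1 [1->1 ok]
  24: obs=w cand={4} pick 4 [1->4 ok]
  25: obs=x cand={0} pick 0 [4->0 ok]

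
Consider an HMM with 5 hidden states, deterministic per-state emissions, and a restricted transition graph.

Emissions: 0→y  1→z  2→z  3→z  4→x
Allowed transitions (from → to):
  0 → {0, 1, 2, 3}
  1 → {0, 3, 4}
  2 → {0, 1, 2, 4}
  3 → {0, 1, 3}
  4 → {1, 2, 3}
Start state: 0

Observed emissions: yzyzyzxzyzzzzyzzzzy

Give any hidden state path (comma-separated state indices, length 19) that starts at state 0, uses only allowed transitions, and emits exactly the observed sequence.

0,3,0,3,0,1,4,2,0,1,3,3,1,0,1,3,1,3,0

  [0] y  {0}  => 0  start
  [1] z  {1,2,3}  => 3  0->3 ok
  [2] y  {0}  => 0  3->0 ok
  [3] z  {1,2,3}  => 3  0->3 ok
  [4] y  {0}  => 0  3->0 ok
  [5] z  {1,2,3}  => 1  0->1 ok
  [6] x  {4}  => 4  1->4 ok
  [7] z  {1,2,3}  => 2  4->2 ok
  [8] y  {0}  => 0  2->0 ok
  [9] z  {1,2,3}  => 1  0->1 ok
  [10] z  {1,2,3}  => 3  1->3 ok
  [11] z  {1,2,3}  => 3  3->3 ok
  [12] z  {1,2,3}  => 1  3->1 ok
  [13] y  {0}  => 0  1->0 ok
  [14] z  {1,2,3}  => 1  0->1 ok
  [15] z  {1,2,3}  => 3  1->3 ok
  [16] z  {1,2,3}  => 1  3->1 ok
  [17] z  {1,2,3}  => 3  1->3 ok
  [18] y  {0}  => 0  3->0 ok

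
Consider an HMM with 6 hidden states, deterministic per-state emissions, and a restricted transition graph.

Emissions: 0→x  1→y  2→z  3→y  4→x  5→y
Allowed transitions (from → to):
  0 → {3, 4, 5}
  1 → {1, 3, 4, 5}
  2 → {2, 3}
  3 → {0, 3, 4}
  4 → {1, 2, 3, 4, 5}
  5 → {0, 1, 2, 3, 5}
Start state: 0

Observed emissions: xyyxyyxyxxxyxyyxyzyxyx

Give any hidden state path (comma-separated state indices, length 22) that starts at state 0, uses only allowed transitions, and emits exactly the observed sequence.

  0: obs=x cand={0,4} pick 0 [start]
  1: obs=y cand={1,3,5} pick 3 [0->3 ok]
  2: obs=y cand={1,3,5} pick 3 [3->3 ok]
  3: obs=x cand={0,4} pick 4 [3->4 ok]
  4: obs=y cand={1,3,5} pick 5 [4->5 ok]
  5: obs=y cand={1,3,5} pick 3 [5->3 ok]
  6: obs=x cand={0,4} pick 0 [3->0 ok]
  7: obs=y cand={1,3,5} pick 3 [0->3 ok]
  8: obs=x cand={0,4} pick 0 [3->0 ok]
  9: obs=x cand={0,4} pick 4 [0->4 ok]
  10: obs=x cand={0,4} pick 4 [4->4 ok]
  11: obs=y cand={1,3,5} pick 3 [4->3 ok]
  12: obs=x cand={0,4} pick 4 [3->4 ok]
  13: obs=y cand={1,3,5} pick 5 [4->5 ok]
  14: obs=y cand={1,3,5} pick 5 [5->5 ok]
  15: obs=x cand={0,4} pick 0 [5->0 ok]
  16: obs=y cand={1,3,5} pick 5 [0->5 ok]
  17: obs=z cand={2} pick 2 [5->2 ok]
  18: obs=y cand={1,3,5} pick 3 [2->3 ok]
  19: obs=x cand={0,4} pick 0 [3->0 ok]
  20: obs=y cand={1,3,5} pick 3 [0->3 ok]
  21: obs=x cand={0,4} pick 0 [3->0 ok]

0,3,3,4,5,3,0,3,0,4,4,3,4,5,5,0,5,2,3,0,3,0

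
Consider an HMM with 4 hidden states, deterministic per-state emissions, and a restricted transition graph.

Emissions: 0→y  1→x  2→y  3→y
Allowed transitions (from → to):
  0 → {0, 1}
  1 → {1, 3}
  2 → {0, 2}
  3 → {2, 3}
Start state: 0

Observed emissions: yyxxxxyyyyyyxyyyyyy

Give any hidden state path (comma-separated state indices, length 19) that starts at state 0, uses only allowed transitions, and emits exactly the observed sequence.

  0: obs=y cand={0,2,3} pick 0 [start]
  1: obs=y cand={0,2,3} pick 0 [0->0 ok]
  2: obs=x cand={1} pick 1 [0->1 ok]
  3: obs=x cand={1} pick 1 [1->1 ok]
  4: obs=x cand={1} pick 1 [1->1 ok]
  5: obs=x cand={1} pick 1 [1->1 ok]
  6: obs=y cand={0,2,3} pick 3 [1->3 ok]
  7: obs=y cand={0,2,3} pick 2 [3->2 ok]
  8: obs=y cand={0,2,3} pick 0 [2->0 ok]
  9: obs=y cand={0,2,3} pick 0 [0->0 ok]
  10: obs=y cand={0,2,3} pick 0 [0->0 ok]
  11: obs=y cand={0,2,3} pick 0 [0->0 ok]
  12: obs=x cand={1} pick 1 [0->1 ok]
  13: obs=y cand={0,2,3} pick 3 [1->3 ok]
  14: obs=y cand={0,2,3} pick 3 [3->3 ok]
  15: obs=y cand={0,2,3} pick 2 [3->2 ok]
  16: obs=y cand={0,2,3} pick 2 [2->2 ok]
  17: obs=y cand={0,2,3} pick 2 [2->2 ok]
  18: obs=y cand={0,2,3} pick 2 [2->2 ok]

0,0,1,1,1,1,3,2,0,0,0,0,1,3,3,2,2,2,2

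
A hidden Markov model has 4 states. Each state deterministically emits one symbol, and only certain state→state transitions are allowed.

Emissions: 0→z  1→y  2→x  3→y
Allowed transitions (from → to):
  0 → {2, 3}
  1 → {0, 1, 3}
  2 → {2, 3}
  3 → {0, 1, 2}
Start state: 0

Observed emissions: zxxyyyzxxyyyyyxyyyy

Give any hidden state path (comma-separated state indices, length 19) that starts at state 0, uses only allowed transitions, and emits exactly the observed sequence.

  [0] z  {0}  => 0  start
  [1] x  {2}  => 2  0->2 ok
  [2] x  {2}  => 2  2->2 ok
  [3] y  {1,3}  => 3  2->3 ok
  [4] y  {1,3}  => 1  3->1 ok
  [5] y  {1,3}  => 3  1->3 ok
  [6] z  {0}  => 0  3->0 ok
  [7] x  {2}  => 2  0->2 ok
  [8] x  {2}  => 2  2->2 ok
  [9] y  {1,3}  => 3  2->3 ok
  [10] y  {1,3}  => 1  3->1 ok
  [11] y  {1,3}  => 1  1->1 ok
  [12] y  {1,3}  => 1  1->1 ok
  [13] y  {1,3}  => 3  1->3 ok
  [14] x  {2}  => 2  3->2 ok
  [15] y  {1,3}  => 3  2->3 ok
  [16] y  {1,3}  => 1  3->1 ok
  [17] y  {1,3}  => 1  1->1 ok
  [18] y  {1,3}  => 1  1->1 ok

0,2,2,3,1,3,0,2,2,3,1,1,1,3,2,3,1,1,1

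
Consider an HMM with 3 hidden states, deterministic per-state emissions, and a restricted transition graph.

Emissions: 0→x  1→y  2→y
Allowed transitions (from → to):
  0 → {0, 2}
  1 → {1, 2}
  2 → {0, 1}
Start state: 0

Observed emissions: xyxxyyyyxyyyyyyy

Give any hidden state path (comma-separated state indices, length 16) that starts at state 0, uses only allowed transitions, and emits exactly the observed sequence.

0,2,0,0,2,1,1,2,0,2,1,2,1,1,1,2

  t0 'x' -> {0}, take 0 (start)
  t1 'y' -> {1,2}, take 2 (0->2 ok)
  t2 'x' -> {0}, take 0 (2->0 ok)
  t3 'x' -> {0}, take 0 (0->0 ok)
  t4 'y' -> {1,2}, take 2 (0->2 ok)
  t5 'y' -> {1,2}, take 1 (2->1 ok)
  t6 'y' -> {1,2}, take 1 (1->1 ok)
  t7 'y' -> {1,2}, take 2 (1->2 ok)
  t8 'x' -> {0}, take 0 (2->0 ok)
  t9 'y' -> {1,2}, take 2 (0->2 ok)
  t10 'y' -> {1,2}, take 1 (2->1 ok)
  t11 'y' -> {1,2}, take 2 (1->2 ok)
  t12 'y' -> {1,2}, take 1 (2->1 ok)
  t13 'y' -> {1,2}, take 1 (1->1 ok)
  t14 'y' -> {1,2}, take 1 (1->1 ok)
  t15 'y' -> {1,2}, take 2 (1->2 ok)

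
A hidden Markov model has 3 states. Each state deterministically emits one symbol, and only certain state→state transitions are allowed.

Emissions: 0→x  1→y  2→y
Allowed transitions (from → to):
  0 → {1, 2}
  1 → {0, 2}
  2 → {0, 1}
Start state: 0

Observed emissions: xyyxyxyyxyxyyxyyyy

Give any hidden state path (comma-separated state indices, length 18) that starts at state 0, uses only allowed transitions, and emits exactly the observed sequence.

0,2,1,0,1,0,1,2,0,1,0,1,2,0,1,2,1,2

  t0 'x' -> {0}, take 0 (start)
  t1 'y' -> {1,2}, take 2 (0->2 ok)
  t2 'y' -> {1,2}, take 1 (2->1 ok)
  t3 'x' -> {0}, take 0 (1->0 ok)
  t4 'y' -> {1,2}, take 1 (0->1 ok)
  t5 'x' -> {0}, take 0 (1->0 ok)
  t6 'y' -> {1,2}, take 1 (0->1 ok)
  t7 'y' -> {1,2}, take 2 (1->2 ok)
  t8 'x' -> {0}, take 0 (2->0 ok)
  t9 'y' -> {1,2}, take 1 (0->1 ok)
  t10 'x' -> {0}, take 0 (1->0 ok)
  t11 'y' -> {1,2}, take 1 (0->1 ok)
  t12 'y' -> {1,2}, take 2 (1->2 ok)
  t13 'x' -> {0}, take 0 (2->0 ok)
  t14 'y' -> {1,2}, take 1 (0->1 ok)
  t15 'y' -> {1,2}, take 2 (1->2 ok)
  t16 'y' -> {1,2}, take 1 (2->1 ok)
  t17 'y' -> {1,2}, take 2 (1->2 ok)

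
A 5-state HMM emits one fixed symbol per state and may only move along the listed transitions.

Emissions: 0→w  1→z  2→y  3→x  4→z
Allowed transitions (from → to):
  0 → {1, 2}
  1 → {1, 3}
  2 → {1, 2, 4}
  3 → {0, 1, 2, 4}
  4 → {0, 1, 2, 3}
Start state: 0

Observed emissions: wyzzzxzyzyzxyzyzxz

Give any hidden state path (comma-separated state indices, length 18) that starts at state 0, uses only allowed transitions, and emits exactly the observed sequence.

0,2,1,1,1,3,4,2,4,2,1,3,2,4,2,1,3,1

  pos 0: w in {0}, choose 0; start
  pos 1: y in {2}, choose 2; 0->2 ok
  pos 2: z in {1,4}, choose 1; 2->1 ok
  pos 3: z in {1,4}, choose 1; 1->1 ok
  pos 4: z in {1,4}, choose 1; 1->1 ok
  pos 5: x in {3}, choose 3; 1->3 ok
  pos 6: z in {1,4}, choose 4; 3->4 ok
  pos 7: y in {2}, choose 2; 4->2 ok
  pos 8: z in {1,4}, choose 4; 2->4 ok
  pos 9: y in {2}, choose 2; 4->2 ok
  pos 10: z in {1,4}, choose 1; 2->1 ok
  pos 11: x in {3}, choose 3; 1->3 ok
  pos 12: y in {2}, choose 2; 3->2 ok
  pos 13: z in {1,4}, choose 4; 2->4 ok
  pos 14: y in {2}, choose 2; 4->2 ok
  pos 15: z in {1,4}, choose 1; 2->1 ok
  pos 16: x in {3}, choose 3; 1->3 ok
  pos 17: z in {1,4}, choose 1; 3->1 ok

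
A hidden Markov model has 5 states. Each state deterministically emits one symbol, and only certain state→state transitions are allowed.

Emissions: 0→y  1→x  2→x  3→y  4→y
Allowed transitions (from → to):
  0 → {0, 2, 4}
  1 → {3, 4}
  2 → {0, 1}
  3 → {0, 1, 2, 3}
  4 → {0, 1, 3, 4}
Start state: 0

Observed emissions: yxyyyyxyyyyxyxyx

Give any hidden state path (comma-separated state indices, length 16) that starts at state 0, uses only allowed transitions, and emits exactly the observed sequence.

0,2,0,0,4,4,1,4,0,4,4,1,3,1,3,1

  [0] y  {0,3,4}  => 0  start
  [1] x  {1,2}  => 2  0->2 ok
  [2] y  {0,3,4}  => 0  2->0 ok
  [3] y  {0,3,4}  => 0  0->0 ok
  [4] y  {0,3,4}  => 4  0->4 ok
  [5] y  {0,3,4}  => 4  4->4 ok
  [6] x  {1,2}  => 1  4->1 ok
  [7] y  {0,3,4}  => 4  1->4 ok
  [8] y  {0,3,4}  => 0  4->0 ok
  [9] y  {0,3,4}  => 4  0->4 ok
  [10] y  {0,3,4}  => 4  4->4 ok
  [11] x  {1,2}  => 1  4->1 ok
  [12] y  {0,3,4}  => 3  1->3 ok
  [13] x  {1,2}  => 1  3->1 ok
  [14] y  {0,3,4}  => 3  1->3 ok
  [15] x  {1,2}  => 1  3->1 ok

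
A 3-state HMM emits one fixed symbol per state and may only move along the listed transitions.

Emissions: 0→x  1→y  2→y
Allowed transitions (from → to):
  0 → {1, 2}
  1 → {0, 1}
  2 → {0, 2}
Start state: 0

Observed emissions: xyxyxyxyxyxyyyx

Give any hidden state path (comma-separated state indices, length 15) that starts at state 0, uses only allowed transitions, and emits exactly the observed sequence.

0,2,0,2,0,2,0,1,0,2,0,1,1,1,0

  t0 'x' -> {0}, take 0 (start)
  t1 'y' -> {1,2}, take 2 (0->2 ok)
  t2 'x' -> {0}, take 0 (2->0 ok)
  t3 'y' -> {1,2}, take 2 (0->2 ok)
  t4 'x' -> {0}, take 0 (2->0 ok)
  t5 'y' -> {1,2}, take 2 (0->2 ok)
  t6 'x' -> {0}, take 0 (2->0 ok)
  t7 'y' -> {1,2}, take 1 (0->1 ok)
  t8 'x' -> {0}, take 0 (1->0 ok)
  t9 'y' -> {1,2}, take 2 (0->2 ok)
  t10 'x' -> {0}, take 0 (2->0 ok)
  t11 'y' -> {1,2}, take 1 (0->1 ok)
  t12 'y' -> {1,2}, take 1 (1->1 ok)
  t13 'y' -> {1,2}, take 1 (1->1 ok)
  t14 'x' -> {0}, take 0 (1->0 ok)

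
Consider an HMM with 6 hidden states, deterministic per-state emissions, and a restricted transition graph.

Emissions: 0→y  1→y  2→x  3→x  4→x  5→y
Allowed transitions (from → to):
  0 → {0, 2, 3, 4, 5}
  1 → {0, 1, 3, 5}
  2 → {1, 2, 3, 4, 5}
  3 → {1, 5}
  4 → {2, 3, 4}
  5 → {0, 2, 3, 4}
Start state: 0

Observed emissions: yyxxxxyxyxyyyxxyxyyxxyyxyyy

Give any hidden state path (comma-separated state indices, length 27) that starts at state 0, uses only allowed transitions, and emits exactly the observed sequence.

0,0,4,4,4,2,5,3,5,2,1,1,5,4,2,5,2,1,0,2,2,5,0,3,1,1,0

  0: obs=y cand={0,1,5} pick 0 [start]
  1: obs=y cand={0,1,5} pick 0 [0->0 ok]
  2: obs=x cand={2,3,4} pick 4 [0->4 ok]
  3: obs=x cand={2,3,4} pick 4 [4->4 ok]
  4: obs=x cand={2,3,4} pick 4 [4->4 ok]
  5: obs=x cand={2,3,4} pick 2 [4->2 ok]
  6: obs=y cand={0,1,5} pick 5 [2->5 ok]
  7: obs=x cand={2,3,4} pick 3 [5->3 ok]
  8: obs=y cand={0,1,5} pick 5 [3->5 ok]
  9: obs=x cand={2,3,4} pick 2 [5->2 ok]
  10: obs=y cand={0,1,5} pick 1 [2->1 ok]
  11: obs=y cand={0,1,5} pick 1 [1->1 ok]
  12: obs=y cand={0,1,5} pick 5 [1->5 ok]
  13: obs=x cand={2,3,4} pick 4 [5->4 ok]
  14: obs=x cand={2,3,4} pick 2 [4->2 ok]
  15: obs=y cand={0,1,5} pick 5 [2->5 ok]
  16: obs=x cand={2,3,4} pick 2 [5->2 ok]
  17: obs=y cand={0,1,5} pick 1 [2->1 ok]
  18: obs=y cand={0,1,5} pick 0 [1->0 ok]
  19: obs=x cand={2,3,4} pick 2 [0->2 ok]
  20: obs=x cand={2,3,4} pick 2 [2->2 ok]
  21: obs=y cand={0,1,5} pick 5 [2->5 ok]
  22: obs=y cand={0,1,5} pick 0 [5->0 ok]
  23: obs=x cand={2,3,4} pick 3 [0->3 ok]
  24: obs=y cand={0,1,5} pick 1 [3->1 ok]
  25: obs=y cand={0,1,5} pick 1 [1->1 ok]
  26: obs=y cand={0,1,5} pick 0 [1->0 ok]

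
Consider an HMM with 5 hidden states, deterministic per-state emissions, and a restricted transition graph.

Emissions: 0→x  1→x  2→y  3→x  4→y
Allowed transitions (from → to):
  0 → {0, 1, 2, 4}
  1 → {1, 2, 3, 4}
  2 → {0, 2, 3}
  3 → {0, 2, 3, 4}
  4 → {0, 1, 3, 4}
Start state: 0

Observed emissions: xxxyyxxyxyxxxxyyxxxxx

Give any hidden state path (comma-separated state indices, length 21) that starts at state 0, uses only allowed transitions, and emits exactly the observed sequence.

  t0 'x' -> {0,1,3}, take 0 (start)
  t1 'x' -> {0,1,3}, take 1 (0->1 ok)
  t2 'x' -> {0,1,3}, take 3 (1->3 ok)
  t3 'y' -> {2,4}, take 4 (3->4 ok)
  t4 'y' -> {2,4}, take 4 (4->4 ok)
  t5 'x' -> {0,1,3}, take 0 (4->0 ok)
  t6 'x' -> {0,1,3}, take 1 (0->1 ok)
  t7 'y' -> {2,4}, take 2 (1->2 ok)
  t8 'x' -> {0,1,3}, take 0 (2->0 ok)
  t9 'y' -> {2,4}, take 2 (0->2 ok)
  t10 'x' -> {0,1,3}, take 0 (2->0 ok)
  t11 'x' -> {0,1,3}, take 0 (0->0 ok)
  t12 'x' -> {0,1,3}, take 0 (0->0 ok)
  t13 'x' -> {0,1,3}, take 1 (0->1 ok)
  t14 'y' -> {2,4}, take 2 (1->2 ok)
  t15 'y' -> {2,4}, take 2 (2->2 ok)
  t16 'x' -> {0,1,3}, take 0 (2->0 ok)
  t17 'x' -> {0,1,3}, take 0 (0->0 ok)
  t18 'x' -> {0,1,3}, take 0 (0->0 ok)
  t19 'x' -> {0,1,3}, take 0 (0->0 ok)
  t20 'x' -> {0,1,3}, take 1 (0->1 ok)

0,1,3,4,4,0,1,2,0,2,0,0,0,1,2,2,0,0,0,0,1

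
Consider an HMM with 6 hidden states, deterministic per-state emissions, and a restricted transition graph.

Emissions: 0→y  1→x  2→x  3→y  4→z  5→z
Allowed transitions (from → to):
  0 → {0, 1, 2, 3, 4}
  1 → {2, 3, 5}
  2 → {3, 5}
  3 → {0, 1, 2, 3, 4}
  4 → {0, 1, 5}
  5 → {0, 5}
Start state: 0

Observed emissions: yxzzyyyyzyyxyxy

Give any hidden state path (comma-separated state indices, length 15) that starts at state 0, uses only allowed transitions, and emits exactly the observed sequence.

0,2,5,5,0,0,3,3,4,0,0,2,3,2,3

  [0] y  {0,3}  => 0  start
  [1] x  {1,2}  => 2  0->2 ok
  [2] z  {4,5}  => 5  2->5 ok
  [3] z  {4,5}  => 5  5->5 ok
  [4] y  {0,3}  => 0  5->0 ok
  [5] y  {0,3}  => 0  0->0 ok
  [6] y  {0,3}  => 3  0->3 ok
  [7] y  {0,3}  => 3  3->3 ok
  [8] z  {4,5}  => 4  3->4 ok
  [9] y  {0,3}  => 0  4->0 ok
  [10] y  {0,3}  => 0  0->0 ok
  [11] x  {1,2}  => 2  0->2 ok
  [12] y  {0,3}  => 3  2->3 ok
  [13] x  {1,2}  => 2  3->2 ok
  [14] y  {0,3}  => 3  2->3 ok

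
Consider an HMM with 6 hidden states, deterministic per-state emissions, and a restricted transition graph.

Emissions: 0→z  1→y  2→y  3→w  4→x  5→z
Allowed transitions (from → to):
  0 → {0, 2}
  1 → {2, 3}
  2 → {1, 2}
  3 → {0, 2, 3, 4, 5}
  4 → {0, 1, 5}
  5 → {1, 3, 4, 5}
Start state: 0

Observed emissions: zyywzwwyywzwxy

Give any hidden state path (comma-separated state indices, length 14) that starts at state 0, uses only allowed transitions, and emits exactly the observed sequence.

0,2,1,3,5,3,3,2,1,3,5,3,4,1

  pos 0: z in {0,5}, choose 0; start
  pos 1: y in {1,2}, choose 2; 0->2 ok
  pos 2: y in {1,2}, choose 1; 2->1 ok
  pos 3: w in {3}, choose 3; 1->3 ok
  pos 4: z in {0,5}, choose 5; 3->5 ok
  pos 5: w in {3}, choose 3; 5->3 ok
  pos 6: w in {3}, choose 3; 3->3 ok
  pos 7: y in {1,2}, choose 2; 3->2 ok
  pos 8: y in {1,2}, choose 1; 2->1 ok
  pos 9: w in {3}, choose 3; 1->3 ok
  pos 10: z in {0,5}, choose 5; 3->5 ok
  pos 11: w in {3}, choose 3; 5->3 ok
  pos 12: x in {4}, choose 4; 3->4 ok
  pos 13: y in {1,2}, choose 1; 4->1 ok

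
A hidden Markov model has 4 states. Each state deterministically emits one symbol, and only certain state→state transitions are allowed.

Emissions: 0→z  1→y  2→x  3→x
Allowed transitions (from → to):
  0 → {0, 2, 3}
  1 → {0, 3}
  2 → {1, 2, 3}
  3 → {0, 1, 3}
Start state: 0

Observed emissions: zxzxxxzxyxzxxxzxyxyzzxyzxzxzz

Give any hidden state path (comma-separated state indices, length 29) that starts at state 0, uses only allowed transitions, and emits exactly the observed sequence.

0,3,0,3,3,3,0,3,1,3,0,2,3,3,0,2,1,3,1,0,0,3,1,0,3,0,3,0,0

  0: obs=z cand={0} pick 0 [start]
  1: obs=x cand={2,3} pick 3 [0->3 ok]
  2: obs=z cand={0} pick 0 [3->0 ok]
  3: obs=x cand={2,3} pick 3 [0->3 ok]
  4: obs=x cand={2,3} pick 3 [3->3 ok]
  5: obs=x cand={2,3} pick 3 [3->3 ok]
  6: obs=z cand={0} pick 0 [3->0 ok]
  7: obs=x cand={2,3} pick 3 [0->3 ok]
  8: obs=y cand={1} pick 1 [3->1 ok]
  9: obs=x cand={2,3} pick 3 [1->3 ok]
  10: obs=z cand={0} pick 0 [3->0 ok]
  11: obs=x cand={2,3} pick 2 [0->2 ok]
  12: obs=x cand={2,3} pick 3 [2->3 ok]
  13: obs=x cand={2,3} pick 3 [3->3 ok]
  14: obs=z cand={0} pick 0 [3->0 ok]
  15: obs=x cand={2,3} pick 2 [0->2 ok]
  16: obs=y cand={1} pick 1 [2->1 ok]
  17: obs=x cand={2,3} pick 3 [1->3 ok]
  18: obs=y cand={1} pick 1 [3->1 ok]
  19: obs=z cand={0} pick 0 [1->0 ok]
  20: obs=z cand={0} pick 0 [0->0 ok]
  21: obs=x cand={2,3} pick 3 [0->3 ok]
  22: obs=y cand={1} pick 1 [3->1 ok]
  23: obs=z cand={0} pick 0 [1->0 ok]
  24: obs=x cand={2,3} pick 3 [0->3 ok]
  25: obs=z cand={0} pick 0 [3->0 ok]
  26: obs=x cand={2,3} pick 3 [0->3 ok]
  27: obs=z cand={0} pick 0 [3->0 ok]
  28: obs=z cand={0} pick 0 [0->0 ok]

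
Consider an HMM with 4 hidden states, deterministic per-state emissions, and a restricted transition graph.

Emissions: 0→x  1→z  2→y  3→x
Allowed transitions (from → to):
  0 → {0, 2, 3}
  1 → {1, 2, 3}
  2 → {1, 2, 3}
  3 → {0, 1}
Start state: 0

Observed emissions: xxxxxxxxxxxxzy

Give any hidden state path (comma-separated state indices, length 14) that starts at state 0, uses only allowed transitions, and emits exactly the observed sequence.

0,3,0,0,3,0,3,0,0,3,0,3,1,2

  [0] x  {0,3}  => 0  start
  [1] x  {0,3}  => 3  0->3 ok
  [2] x  {0,3}  => 0  3->0 ok
  [3] x  {0,3}  => 0  0->0 ok
  [4] x  {0,3}  => 3  0->3 ok
  [5] x  {0,3}  => 0  3->0 ok
  [6] x  {0,3}  => 3  0->3 ok
  [7] x  {0,3}  => 0  3->0 ok
  [8] x  {0,3}  => 0  0->0 ok
  [9] x  {0,3}  => 3  0->3 ok
  [10] x  {0,3}  => 0  3->0 ok
  [11] x  {0,3}  => 3  0->3 ok
  [12] z  {1}  => 1  3->1 ok
  [13] y  {2}  => 2  1->2 ok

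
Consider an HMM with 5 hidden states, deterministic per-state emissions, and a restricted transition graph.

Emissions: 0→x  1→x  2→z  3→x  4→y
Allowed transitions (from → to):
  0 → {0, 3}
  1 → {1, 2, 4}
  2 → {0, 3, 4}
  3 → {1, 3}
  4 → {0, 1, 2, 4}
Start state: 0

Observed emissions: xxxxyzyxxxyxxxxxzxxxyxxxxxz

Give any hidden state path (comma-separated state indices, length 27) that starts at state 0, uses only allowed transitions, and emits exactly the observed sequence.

  pos 0: x in {0,1,3}, choose 0; start
  pos 1: x in {0,1,3}, choose 0; 0->0 ok
  pos 2: x in {0,1,3}, choose 3; 0->3 ok
  pos 3: x in {0,1,3}, choose 1; 3->1 ok
  pos 4: y in {4}, choose 4; 1->4 ok
  pos 5: z in {2}, choose 2; 4->2 ok
  pos 6: y in {4}, choose 4; 2->4 ok
  pos 7: x in {0,1,3}, choose 1; 4->1 ok
  pos 8: x in {0,1,3}, choose 1; 1->1 ok
  pos 9: x in {0,1,3}, choose 1; 1->1 ok
  pos 10: y in {4}, choose 4; 1->4 ok
  pos 11: x in {0,1,3}, choose 0; 4->0 ok
  pos 12: x in {0,1,3}, choose 0; 0->0 ok
  pos 13: x in {0,1,3}, choose 3; 0->3 ok
  pos 14: x in {0,1,3}, choose 3; 3->3 ok
  pos 15: x in {0,1,3}, choose 1; 3->1 ok
  pos 16: z in {2}, choose 2; 1->2 ok
  pos 17: x in {0,1,3}, choose 3; 2->3 ok
  pos 18: x in {0,1,3}, choose 3; 3->3 ok
  pos 19: x in {0,1,3}, choose 1; 3->1 ok
  pos 20: y in {4}, choose 4; 1->4 ok
  pos 21: x in {0,1,3}, choose 0; 4->0 ok
  pos 22: x in {0,1,3}, choose 0; 0->0 ok
  pos 23: x in {0,1,3}, choose 3; 0->3 ok
  pos 24: x in {0,1,3}, choose 1; 3->1 ok
  pos 25: x in {0,1,3}, choose 1; 1->1 ok
  pos 26: z in {2}, choose 2; 1->2 ok

0,0,3,1,4,2,4,1,1,1,4,0,0,3,3,1,2,3,3,1,4,0,0,3,1,1,2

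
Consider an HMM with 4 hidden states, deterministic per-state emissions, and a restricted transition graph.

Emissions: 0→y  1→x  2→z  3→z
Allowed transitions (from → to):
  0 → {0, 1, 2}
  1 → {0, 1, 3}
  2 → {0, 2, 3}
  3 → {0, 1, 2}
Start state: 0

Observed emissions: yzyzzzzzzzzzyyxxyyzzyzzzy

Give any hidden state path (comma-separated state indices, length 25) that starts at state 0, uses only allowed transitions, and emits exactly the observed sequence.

0,2,0,2,3,2,2,2,2,2,2,3,0,0,1,1,0,0,2,3,0,2,2,3,0

  [0] y  {0}  => 0  start
  [1] z  {2,3}  => 2  0->2 ok
  [2] y  {0}  => 0  2->0 ok
  [3] z  {2,3}  => 2  0->2 ok
  [4] z  {2,3}  => 3  2->3 ok
  [5] z  {2,3}  => 2  3->2 ok
  [6] z  {2,3}  => 2  2->2 ok
  [7] z  {2,3}  => 2  2->2 ok
  [8] z  {2,3}  => 2  2->2 ok
  [9] z  {2,3}  => 2  2->2 ok
  [10] z  {2,3}  => 2  2->2 ok
  [11] z  {2,3}  => 3  2->3 ok
  [12] y  {0}  => 0  3->0 ok
  [13] y  {0}  => 0  0->0 ok
  [14] x  {1}  => 1  0->1 ok
  [15] x  {1}  => 1  1->1 ok
  [16] y  {0}  => 0  1->0 ok
  [17] y  {0}  => 0  0->0 ok
  [18] z  {2,3}  => 2  0->2 ok
  [19] z  {2,3}  => 3  2->3 ok
  [20] y  {0}  => 0  3->0 ok
  [21] z  {2,3}  => 2  0->2 ok
  [22] z  {2,3}  => 2  2->2 ok
  [23] z  {2,3}  => 3  2->3 ok
  [24] y  {0}  => 0  3->0 ok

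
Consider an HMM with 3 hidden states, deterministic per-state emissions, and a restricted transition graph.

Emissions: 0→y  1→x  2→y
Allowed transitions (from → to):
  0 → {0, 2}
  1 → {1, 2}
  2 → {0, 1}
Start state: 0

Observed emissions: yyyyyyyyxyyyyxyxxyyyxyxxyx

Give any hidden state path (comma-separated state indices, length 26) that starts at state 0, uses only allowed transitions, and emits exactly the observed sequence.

0,0,2,0,2,0,0,2,1,2,0,0,2,1,2,1,1,2,0,2,1,2,1,1,2,1

  t0 'y' -> {0,2}, take 0 (start)
  t1 'y' -> {0,2}, take 0 (0->0 ok)
  t2 'y' -> {0,2}, take 2 (0->2 ok)
  t3 'y' -> {0,2}, take 0 (2->0 ok)
  t4 'y' -> {0,2}, take 2 (0->2 ok)
  t5 'y' -> {0,2}, take 0 (2->0 ok)
  t6 'y' -> {0,2}, take 0 (0->0 ok)
  t7 'y' -> {0,2}, take 2 (0->2 ok)
  t8 'x' -> {1}, take 1 (2->1 ok)
  t9 'y' -> {0,2}, take 2 (1->2 ok)
  t10 'y' -> {0,2}, take 0 (2->0 ok)
  t11 'y' -> {0,2}, take 0 (0->0 ok)
  t12 'y' -> {0,2}, take 2 (0->2 ok)
  t13 'x' -> {1}, take 1 (2->1 ok)
  t14 'y' -> {0,2}, take 2 (1->2 ok)
  t15 'x' -> {1}, take 1 (2->1 ok)
  t16 'x' -> {1}, take 1 (1->1 ok)
  t17 'y' -> {0,2}, take 2 (1->2 ok)
  t18 'y' -> {0,2}, take 0 (2->0 ok)
  t19 'y' -> {0,2}, take 2 (0->2 ok)
  t20 'x' -> {1}, take 1 (2->1 ok)
  t21 'y' -> {0,2}, take 2 (1->2 ok)
  t22 'x' -> {1}, take 1 (2->1 ok)
  t23 'x' -> {1}, take 1 (1->1 ok)
  t24 'y' -> {0,2}, take 2 (1->2 ok)
  t25 'x' -> {1}, take 1 (2->1 ok)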